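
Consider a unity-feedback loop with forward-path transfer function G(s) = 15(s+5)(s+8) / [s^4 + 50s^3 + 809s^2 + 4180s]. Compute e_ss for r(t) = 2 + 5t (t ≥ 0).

Factoring s from the denominator leaves a polynomial with constant term 4180, so the system is type 1. Taking each input component in turn:
  • 2: tracked with zero error.
  • 5t: e_ss = 5/K_v with K_v=30/209 → 209/6.
Total e_ss = 209/6.

209/6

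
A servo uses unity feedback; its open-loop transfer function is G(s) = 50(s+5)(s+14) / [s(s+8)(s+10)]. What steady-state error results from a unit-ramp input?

4/175

One free integrator in G(s): this is a type 1 system.
K_v = lim_{s→0} s·G(s) = 50·5·14 / (8·10) = 43.75.
e_ss = 1/K_v = 1/43.75 = 4/175.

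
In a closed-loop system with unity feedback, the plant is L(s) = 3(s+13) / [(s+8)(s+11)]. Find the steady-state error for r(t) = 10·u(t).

880/127

No free integrators in L(s): this is a type 0 system.
K_p = lim_{s→0} L(s) = 3·13 / (8·11) = 39/88.
e_ss = 10/(1 + K_p) = 10/(127/88) = 880/127.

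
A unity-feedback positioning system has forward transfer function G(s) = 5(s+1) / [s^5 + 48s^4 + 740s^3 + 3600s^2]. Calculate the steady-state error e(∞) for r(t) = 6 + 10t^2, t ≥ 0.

Factoring s^2 from the denominator leaves a polynomial with constant term 3600, so the system is type 2. By superposition:
  • 6: tracked with zero error.
  • 10t^2: e_ss = 20/K_a with K_a=1/720 → 14400.
Total e_ss = 14400.

14400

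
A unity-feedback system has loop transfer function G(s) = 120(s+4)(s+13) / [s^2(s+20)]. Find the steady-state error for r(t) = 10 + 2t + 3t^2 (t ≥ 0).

1/52

Two free integrators in G(s): this is a type 2 system. Treating each term separately:
  • 10: tracked with zero error.
  • 2t: tracked with zero error.
  • 3t^2: e_ss = 6/K_a with K_a=312 → 1/52.
Total e_ss = 1/52.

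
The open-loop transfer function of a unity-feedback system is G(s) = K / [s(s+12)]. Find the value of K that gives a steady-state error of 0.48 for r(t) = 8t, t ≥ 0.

One free integrator in G(s): this is a type 1 system.
K_v = lim_{s→0} s·G(s) = K / (12) = (1/12)·K.
e_ss = 8/K_v = 0.48 ⇒ K_v = 50/3 ⇒ K = (50/3)/(1/12) = 200.

200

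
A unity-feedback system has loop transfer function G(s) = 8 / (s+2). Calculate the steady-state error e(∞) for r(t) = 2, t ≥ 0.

G(s) has no factors of s in the denominator, so the system is type 0.
K_p = lim_{s→0} G(s) = 8 / (2) = 4.
e_ss = 2/(1 + K_p) = 2/5 = 0.4.

0.4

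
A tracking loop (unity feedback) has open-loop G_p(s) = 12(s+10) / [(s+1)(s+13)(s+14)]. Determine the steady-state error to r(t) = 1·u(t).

91/151

System type = 0 (no poles at s=0).
K_p = lim_{s→0} G_p(s) = 12·10 / (1·13·14) = 60/91.
e_ss = 1/(1 + K_p) = 1/(151/91) = 91/151.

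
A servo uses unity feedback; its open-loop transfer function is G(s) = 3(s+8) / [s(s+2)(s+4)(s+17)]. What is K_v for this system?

System type = 1 (one pole at s=0).
K_v = lim_{s→0} s·G(s) = 3·8 / (2·4·17) = 3/17.

3/17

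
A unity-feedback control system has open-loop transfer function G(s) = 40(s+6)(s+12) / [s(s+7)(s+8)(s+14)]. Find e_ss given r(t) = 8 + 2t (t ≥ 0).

The open loop has one pole at the origin → type 1 system. Taking each input component in turn:
  • 8: tracked with zero error.
  • 2t: e_ss = 2/K_v with K_v=180/49 → 49/90.
Total e_ss = 49/90.

49/90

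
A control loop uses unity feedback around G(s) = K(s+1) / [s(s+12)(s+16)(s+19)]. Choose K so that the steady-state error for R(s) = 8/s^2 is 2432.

12

One free integrator in G(s): this is a type 1 system.
K_v = lim_{s→0} s·G(s) = K·1 / (12·16·19) = (1/3648)·K.
e_ss = 8/K_v = 2432 ⇒ K_v = 1/304 ⇒ K = (1/304)/(1/3648) = 12.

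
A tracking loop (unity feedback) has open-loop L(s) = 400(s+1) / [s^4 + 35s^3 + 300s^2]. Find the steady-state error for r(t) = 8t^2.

The denominator has no term below 300s^2 — 2 poles at s=0, type 2.
K_a = lim_{s→0} s^2·L(s) = 400·1 / 300 = 4/3.
r(t) = 8t^2 gives R(s) = 16/s^3.
e_ss = 16/K_a = 16/(4/3) = 12.

12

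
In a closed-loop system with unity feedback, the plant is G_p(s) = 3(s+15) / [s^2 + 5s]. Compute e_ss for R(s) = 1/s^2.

Factoring s from the denominator leaves a polynomial with constant term 5, so the system is type 1.
K_v = lim_{s→0} s·G_p(s) = 3·15 / 5 = 9.
e_ss = 1/K_v = 1/9.

1/9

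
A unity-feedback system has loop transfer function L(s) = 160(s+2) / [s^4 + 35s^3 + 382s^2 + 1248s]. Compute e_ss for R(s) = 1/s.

The denominator has no term below 1248s — 1 pole at s=0, type 1.
A type-1 system has K_p = ∞, so it tracks a step input with zero steady-state error.

0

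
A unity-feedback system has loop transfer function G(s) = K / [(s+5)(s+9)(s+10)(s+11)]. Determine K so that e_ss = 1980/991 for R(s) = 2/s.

G(s) has no factors of s in the denominator, so the system is type 0.
K_p = lim_{s→0} G(s) = K / (5·9·10·11) = (1/4950)·K.
e_ss = 2/(1 + K_p) = 1980/991 ⇒ 1 + (1/4950)·K = 991/990 ⇒ K = 5.

5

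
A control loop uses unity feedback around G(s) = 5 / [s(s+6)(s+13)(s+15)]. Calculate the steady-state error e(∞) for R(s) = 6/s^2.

One free integrator in G(s): this is a type 1 system.
K_v = lim_{s→0} s·G(s) = 5 / (6·13·15) = 1/234.
e_ss = 6/K_v = 6/(1/234) = 1404.

1404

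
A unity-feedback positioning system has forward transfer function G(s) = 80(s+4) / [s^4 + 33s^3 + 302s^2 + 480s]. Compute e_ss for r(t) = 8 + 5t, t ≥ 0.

The denominator has no term below 480s — 1 pole at s=0, type 1. Taking each input component in turn:
  • 8: tracked with zero error.
  • 5t: e_ss = 5/K_v with K_v=2/3 → 7.5.
Total e_ss = 7.5.

7.5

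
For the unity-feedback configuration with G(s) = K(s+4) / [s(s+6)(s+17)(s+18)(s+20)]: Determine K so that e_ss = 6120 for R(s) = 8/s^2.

12

G(s) has one factor of s in the denominator, so the system is type 1.
K_v = lim_{s→0} s·G(s) = K·4 / (6·17·18·20) = (1/9180)·K.
e_ss = 8/K_v = 6120 ⇒ K_v = 1/765 ⇒ K = (1/765)/(1/9180) = 12.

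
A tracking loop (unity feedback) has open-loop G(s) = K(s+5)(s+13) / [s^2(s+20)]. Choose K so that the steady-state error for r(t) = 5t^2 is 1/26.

System type = 2 (two poles at s=0).
K_a = lim_{s→0} s^2·G(s) = K·5·13 / (20) = 3.25·K.
e_ss = 10/K_a = 1/26 ⇒ K_a = 260 ⇒ K = 260/3.25 = 80.

80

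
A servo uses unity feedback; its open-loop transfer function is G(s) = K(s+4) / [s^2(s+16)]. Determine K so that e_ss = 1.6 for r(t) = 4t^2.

20

The open loop has two poles at the origin → type 2 system.
K_a = lim_{s→0} s^2·G(s) = K·4 / (16) = 0.25·K.
e_ss = 8/K_a = 1.6 ⇒ K_a = 5 ⇒ K = 5/0.25 = 20.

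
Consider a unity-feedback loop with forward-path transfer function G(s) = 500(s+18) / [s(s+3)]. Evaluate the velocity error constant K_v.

The open loop has one pole at the origin → type 1 system.
K_v = lim_{s→0} s·G(s) = 500·18 / (3) = 3000.

3000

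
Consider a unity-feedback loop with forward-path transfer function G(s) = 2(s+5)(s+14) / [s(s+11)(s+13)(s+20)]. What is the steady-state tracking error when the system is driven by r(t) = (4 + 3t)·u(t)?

429/7

G(s) has one factor of s in the denominator, so the system is type 1. Treating each term separately:
  • 4: tracked with zero error.
  • 3t: e_ss = 3/K_v with K_v=7/143 → 429/7.
Total e_ss = 429/7.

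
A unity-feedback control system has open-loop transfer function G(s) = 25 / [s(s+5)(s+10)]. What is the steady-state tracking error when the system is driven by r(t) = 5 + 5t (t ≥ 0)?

10

G(s) has one factor of s in the denominator, so the system is type 1. By superposition:
  • 5: tracked with zero error.
  • 5t: e_ss = 5/K_v with K_v=0.5 → 10.
Total e_ss = 10.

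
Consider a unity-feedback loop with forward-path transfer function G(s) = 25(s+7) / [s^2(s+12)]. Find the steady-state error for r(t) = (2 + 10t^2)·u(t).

System type = 2 (two poles at s=0). Treating each term separately:
  • 2: tracked with zero error.
  • 10t^2: e_ss = 20/K_a with K_a=175/12 → 48/35.
Total e_ss = 48/35.

48/35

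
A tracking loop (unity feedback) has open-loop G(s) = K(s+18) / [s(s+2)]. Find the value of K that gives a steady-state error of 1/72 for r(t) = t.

8

G(s) has one factor of s in the denominator, so the system is type 1.
K_v = lim_{s→0} s·G(s) = K·18 / (2) = 9·K.
e_ss = 1/K_v = 1/72 ⇒ K_v = 72 ⇒ K = 72/9 = 8.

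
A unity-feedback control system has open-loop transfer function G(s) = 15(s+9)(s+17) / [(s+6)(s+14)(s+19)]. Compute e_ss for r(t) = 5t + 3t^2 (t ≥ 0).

infinity

System type = 0 (no poles at s=0). Treating each term separately:
  • 5t: a type-0 system cannot track it, e_ss → ∞.
  • 3t^2: a type-0 system cannot track it, e_ss → ∞.
The unbounded component dominates.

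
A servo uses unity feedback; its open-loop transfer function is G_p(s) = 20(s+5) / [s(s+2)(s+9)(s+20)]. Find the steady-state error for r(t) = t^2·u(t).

The open loop has one pole at the origin → type 1 system.
For a type-1 system K_a = 0, so e_ss to a parabolic input is unbounded.

infinity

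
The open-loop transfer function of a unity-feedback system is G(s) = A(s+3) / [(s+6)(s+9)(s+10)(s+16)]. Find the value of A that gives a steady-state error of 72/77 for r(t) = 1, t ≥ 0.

No free integrators in G(s): this is a type 0 system.
K_p = lim_{s→0} G(s) = A·3 / (6·9·10·16) = (1/2880)·A.
e_ss = 1/(1 + K_p) = 72/77 ⇒ 1 + (1/2880)·A = 77/72 ⇒ A = 200.

200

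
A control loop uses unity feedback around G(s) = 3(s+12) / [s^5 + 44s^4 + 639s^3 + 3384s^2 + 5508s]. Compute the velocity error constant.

Lowest-order denominator term is 5508s, so the open loop has 1 pole at the origin → type 1 system.
K_v = lim_{s→0} s·G(s) = 3·12 / 5508 = 1/153.

1/153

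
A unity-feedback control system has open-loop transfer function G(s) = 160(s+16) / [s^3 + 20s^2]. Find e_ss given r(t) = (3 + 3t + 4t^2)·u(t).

0.0625

The denominator has no term below 20s^2 — 2 poles at s=0, type 2. Treating each term separately:
  • 3: tracked with zero error.
  • 3t: tracked with zero error.
  • 4t^2: e_ss = 8/K_a with K_a=128 → 0.0625.
Total e_ss = 0.0625.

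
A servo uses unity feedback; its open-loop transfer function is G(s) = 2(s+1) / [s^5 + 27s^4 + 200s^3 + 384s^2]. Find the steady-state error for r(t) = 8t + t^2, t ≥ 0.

Factoring s^2 from the denominator leaves a polynomial with constant term 384, so the system is type 2. By superposition:
  • 8t: tracked with zero error.
  • t^2: e_ss = 2/K_a with K_a=1/192 → 384.
Total e_ss = 384.

384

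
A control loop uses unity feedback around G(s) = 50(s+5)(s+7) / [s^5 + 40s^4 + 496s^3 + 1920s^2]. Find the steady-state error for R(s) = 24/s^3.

Lowest-order denominator term is 1920s^2, so the open loop has 2 poles at the origin → type 2 system.
K_a = lim_{s→0} s^2·G(s) = 50·5·7 / 1920 = 175/192.
r(t) = 12t^2 gives R(s) = 24/s^3.
e_ss = 24/K_a = 24/(175/192) = 4608/175.

4608/175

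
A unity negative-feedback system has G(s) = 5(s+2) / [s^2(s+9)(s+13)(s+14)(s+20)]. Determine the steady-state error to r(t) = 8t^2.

Two free integrators in G(s): this is a type 2 system.
K_a = lim_{s→0} s^2·G(s) = 5·2 / (9·13·14·20) = 1/3276.
r(t) = 8t^2 gives R(s) = 16/s^3.
e_ss = 16/K_a = 16/(1/3276) = 52416.

52416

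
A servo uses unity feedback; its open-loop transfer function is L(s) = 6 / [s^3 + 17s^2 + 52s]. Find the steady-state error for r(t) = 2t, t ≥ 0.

Lowest-order denominator term is 52s, so the open loop has 1 pole at the origin → type 1 system.
K_v = lim_{s→0} s·L(s) = 6 / 52 = 3/26.
e_ss = 2/K_v = 2/(3/26) = 52/3.

52/3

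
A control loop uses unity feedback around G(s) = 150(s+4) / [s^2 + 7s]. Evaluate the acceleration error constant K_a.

0

The denominator has no term below 7s — 1 pole at s=0, type 1.
K_a = lim_{s→0} s^2·G(s) = 0 (the extra factor of s kills the finite limit).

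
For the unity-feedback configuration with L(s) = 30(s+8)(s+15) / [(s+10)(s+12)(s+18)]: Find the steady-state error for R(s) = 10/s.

3.75

System type = 0 (no poles at s=0).
K_p = lim_{s→0} L(s) = 30·8·15 / (10·12·18) = 5/3.
e_ss = 10/(1 + K_p) = 10/(8/3) = 3.75.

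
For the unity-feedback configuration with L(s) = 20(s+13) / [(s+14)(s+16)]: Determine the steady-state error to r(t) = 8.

448/121

No free integrators in L(s): this is a type 0 system.
K_p = lim_{s→0} L(s) = 20·13 / (14·16) = 65/56.
e_ss = 8/(1 + K_p) = 8/(121/56) = 448/121.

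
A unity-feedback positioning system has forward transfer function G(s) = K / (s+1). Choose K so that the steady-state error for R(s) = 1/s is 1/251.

250

System type = 0 (no poles at s=0).
K_p = lim_{s→0} G(s) = K / (1) = 1·K.
e_ss = 1/(1 + K_p) = 1/251 ⇒ 1 + 1·K = 251 ⇒ K = 250.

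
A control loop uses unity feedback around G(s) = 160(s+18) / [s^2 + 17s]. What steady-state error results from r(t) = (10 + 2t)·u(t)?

Lowest-order denominator term is 17s, so the open loop has 1 pole at the origin → type 1 system. Taking each input component in turn:
  • 10: tracked with zero error.
  • 2t: e_ss = 2/K_v with K_v=2880/17 → 17/1440.
Total e_ss = 17/1440.

17/1440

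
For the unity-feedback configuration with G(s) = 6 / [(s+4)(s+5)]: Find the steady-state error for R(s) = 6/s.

G(s) has no factors of s in the denominator, so the system is type 0.
K_p = lim_{s→0} G(s) = 6 / (4·5) = 0.3.
e_ss = 6/(1 + K_p) = 6/1.3 = 60/13.

60/13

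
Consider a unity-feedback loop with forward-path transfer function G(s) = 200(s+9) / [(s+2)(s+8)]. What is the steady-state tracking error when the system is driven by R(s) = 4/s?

8/227

No free integrators in G(s): this is a type 0 system.
K_p = lim_{s→0} G(s) = 200·9 / (2·8) = 112.5.
e_ss = 4/(1 + K_p) = 4/113.5 = 8/227.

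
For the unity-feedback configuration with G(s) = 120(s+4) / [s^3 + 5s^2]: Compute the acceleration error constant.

96

Lowest-order denominator term is 5s^2, so the open loop has 2 poles at the origin → type 2 system.
K_a = lim_{s→0} s^2·G(s) = 120·4 / 5 = 96.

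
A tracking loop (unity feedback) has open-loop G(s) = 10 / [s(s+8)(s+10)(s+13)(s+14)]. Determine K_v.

1/1456

G(s) has one factor of s in the denominator, so the system is type 1.
K_v = lim_{s→0} s·G(s) = 10 / (8·10·13·14) = 1/1456.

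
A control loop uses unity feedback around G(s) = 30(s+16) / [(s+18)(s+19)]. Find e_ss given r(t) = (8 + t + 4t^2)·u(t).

infinity

System type = 0 (no poles at s=0). Treating each term separately:
  • 8: e_ss = 8/(1+K_p) with K_p=80/57 → 456/137.
  • t: a type-0 system cannot track it, e_ss → ∞.
  • 4t^2: a type-0 system cannot track it, e_ss → ∞.
The unbounded component dominates.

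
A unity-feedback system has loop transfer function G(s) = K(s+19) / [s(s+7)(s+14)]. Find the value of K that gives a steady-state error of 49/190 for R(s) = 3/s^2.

60

G(s) has one factor of s in the denominator, so the system is type 1.
K_v = lim_{s→0} s·G(s) = K·19 / (7·14) = (19/98)·K.
e_ss = 3/K_v = 49/190 ⇒ K_v = 570/49 ⇒ K = (570/49)/(19/98) = 60.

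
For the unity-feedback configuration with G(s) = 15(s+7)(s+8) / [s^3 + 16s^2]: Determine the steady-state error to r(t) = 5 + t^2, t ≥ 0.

4/105

The denominator has no term below 16s^2 — 2 poles at s=0, type 2. Treating each term separately:
  • 5: tracked with zero error.
  • t^2: e_ss = 2/K_a with K_a=52.5 → 4/105.
Total e_ss = 4/105.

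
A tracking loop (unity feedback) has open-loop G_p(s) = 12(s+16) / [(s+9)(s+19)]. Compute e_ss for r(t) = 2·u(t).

No free integrators in G_p(s): this is a type 0 system.
K_p = lim_{s→0} G_p(s) = 12·16 / (9·19) = 64/57.
e_ss = 2/(1 + K_p) = 2/(121/57) = 114/121.

114/121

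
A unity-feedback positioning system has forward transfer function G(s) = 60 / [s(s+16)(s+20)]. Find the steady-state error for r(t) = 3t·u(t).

One free integrator in G(s): this is a type 1 system.
K_v = lim_{s→0} s·G(s) = 60 / (16·20) = 0.1875.
e_ss = 3/K_v = 3/0.1875 = 16.

16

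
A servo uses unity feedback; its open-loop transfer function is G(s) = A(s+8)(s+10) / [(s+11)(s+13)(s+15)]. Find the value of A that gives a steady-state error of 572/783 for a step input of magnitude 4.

120

System type = 0 (no poles at s=0).
K_p = lim_{s→0} G(s) = A·8·10 / (11·13·15) = (16/429)·A.
e_ss = 4/(1 + K_p) = 572/783 ⇒ 1 + (16/429)·A = 783/143 ⇒ A = 120.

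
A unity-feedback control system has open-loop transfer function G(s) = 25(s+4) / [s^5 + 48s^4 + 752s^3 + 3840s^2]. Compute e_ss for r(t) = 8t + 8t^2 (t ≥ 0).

614.4

The denominator has no term below 3840s^2 — 2 poles at s=0, type 2. Taking each input component in turn:
  • 8t: tracked with zero error.
  • 8t^2: e_ss = 16/K_a with K_a=5/192 → 614.4.
Total e_ss = 614.4.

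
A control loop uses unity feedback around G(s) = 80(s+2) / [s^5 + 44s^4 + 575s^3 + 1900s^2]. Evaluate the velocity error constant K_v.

infinity

K_v = lim_{s→0} s·G(s); with 2 poles at the origin the limit diverges, so K_v = ∞.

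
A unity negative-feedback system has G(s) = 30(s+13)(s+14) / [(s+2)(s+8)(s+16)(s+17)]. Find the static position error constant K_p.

1365/1088

G(s) has no factors of s in the denominator, so the system is type 0.
K_p = lim_{s→0} G(s) = 30·13·14 / (2·8·16·17) = 1365/1088.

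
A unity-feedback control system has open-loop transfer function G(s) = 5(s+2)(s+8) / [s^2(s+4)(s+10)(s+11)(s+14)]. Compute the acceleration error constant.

1/77

G(s) has two factors of s in the denominator, so the system is type 2.
K_a = lim_{s→0} s^2·G(s) = 5·2·8 / (4·10·11·14) = 1/77.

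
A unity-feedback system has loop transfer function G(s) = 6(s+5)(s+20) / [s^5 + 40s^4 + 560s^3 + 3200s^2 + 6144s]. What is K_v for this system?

Lowest-order denominator term is 6144s, so the open loop has 1 pole at the origin → type 1 system.
K_v = lim_{s→0} s·G(s) = 6·5·20 / 6144 = 25/256.

25/256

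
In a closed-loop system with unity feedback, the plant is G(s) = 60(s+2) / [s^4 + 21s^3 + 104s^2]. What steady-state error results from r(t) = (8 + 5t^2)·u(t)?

26/3

The denominator has no term below 104s^2 — 2 poles at s=0, type 2. Treating each term separately:
  • 8: tracked with zero error.
  • 5t^2: e_ss = 10/K_a with K_a=15/13 → 26/3.
Total e_ss = 26/3.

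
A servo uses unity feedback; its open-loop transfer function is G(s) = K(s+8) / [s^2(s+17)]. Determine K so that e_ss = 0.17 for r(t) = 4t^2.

G(s) has two factors of s in the denominator, so the system is type 2.
K_a = lim_{s→0} s^2·G(s) = K·8 / (17) = (8/17)·K.
e_ss = 8/K_a = 0.17 ⇒ K_a = 800/17 ⇒ K = (800/17)/(8/17) = 100.

100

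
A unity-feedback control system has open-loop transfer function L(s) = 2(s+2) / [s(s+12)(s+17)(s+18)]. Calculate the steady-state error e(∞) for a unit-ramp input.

The open loop has one pole at the origin → type 1 system.
K_v = lim_{s→0} s·L(s) = 2·2 / (12·17·18) = 1/918.
e_ss = 1/K_v = 1/(1/918) = 918.

918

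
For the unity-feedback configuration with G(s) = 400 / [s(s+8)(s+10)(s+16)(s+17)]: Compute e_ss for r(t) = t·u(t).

The open loop has one pole at the origin → type 1 system.
K_v = lim_{s→0} s·G(s) = 400 / (8·10·16·17) = 5/272.
e_ss = 1/K_v = 1/(5/272) = 54.4.

54.4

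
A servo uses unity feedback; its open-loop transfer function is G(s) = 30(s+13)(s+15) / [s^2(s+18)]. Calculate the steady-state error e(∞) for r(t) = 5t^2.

2/65

Two free integrators in G(s): this is a type 2 system.
K_a = lim_{s→0} s^2·G(s) = 30·13·15 / (18) = 325.
r(t) = 5t^2 gives R(s) = 10/s^3.
e_ss = 10/K_a = 10/325 = 2/65.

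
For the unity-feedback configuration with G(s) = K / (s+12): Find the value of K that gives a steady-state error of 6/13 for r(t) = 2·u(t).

40

The open loop has no poles at the origin → type 0 system.
K_p = lim_{s→0} G(s) = K / (12) = (1/12)·K.
e_ss = 2/(1 + K_p) = 6/13 ⇒ 1 + (1/12)·K = 13/3 ⇒ K = 40.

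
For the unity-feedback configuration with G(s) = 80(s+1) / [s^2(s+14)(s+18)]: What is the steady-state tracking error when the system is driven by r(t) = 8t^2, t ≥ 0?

50.4

System type = 2 (two poles at s=0).
K_a = lim_{s→0} s^2·G(s) = 80·1 / (14·18) = 20/63.
r(t) = 8t^2 gives R(s) = 16/s^3.
e_ss = 16/K_a = 16/(20/63) = 50.4.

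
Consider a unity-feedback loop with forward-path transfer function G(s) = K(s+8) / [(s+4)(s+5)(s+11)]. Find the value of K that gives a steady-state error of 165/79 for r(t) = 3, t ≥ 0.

12

System type = 0 (no poles at s=0).
K_p = lim_{s→0} G(s) = K·8 / (4·5·11) = (2/55)·K.
e_ss = 3/(1 + K_p) = 165/79 ⇒ 1 + (2/55)·K = 79/55 ⇒ K = 12.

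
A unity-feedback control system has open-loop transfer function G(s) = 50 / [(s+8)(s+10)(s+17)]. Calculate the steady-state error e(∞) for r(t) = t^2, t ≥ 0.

infinity

G(s) has no factors of s in the denominator, so the system is type 0.
For a type-0 system K_a = 0, so e_ss to a parabolic input is unbounded.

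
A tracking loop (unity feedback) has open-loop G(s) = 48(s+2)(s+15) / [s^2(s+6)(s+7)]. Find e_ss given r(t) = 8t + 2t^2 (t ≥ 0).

7/60

The open loop has two poles at the origin → type 2 system. Treating each term separately:
  • 8t: tracked with zero error.
  • 2t^2: e_ss = 4/K_a with K_a=240/7 → 7/60.
Total e_ss = 7/60.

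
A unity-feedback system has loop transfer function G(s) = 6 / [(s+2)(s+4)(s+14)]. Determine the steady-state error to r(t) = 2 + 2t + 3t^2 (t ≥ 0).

No free integrators in G(s): this is a type 0 system. Treating each term separately:
  • 2: e_ss = 2/(1+K_p) with K_p=3/56 → 112/59.
  • 2t: a type-0 system cannot track it, e_ss → ∞.
  • 3t^2: a type-0 system cannot track it, e_ss → ∞.
The unbounded component dominates.

infinity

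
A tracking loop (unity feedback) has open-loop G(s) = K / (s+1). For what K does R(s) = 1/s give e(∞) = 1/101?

The open loop has no poles at the origin → type 0 system.
K_p = lim_{s→0} G(s) = K / (1) = 1·K.
e_ss = 1/(1 + K_p) = 1/101 ⇒ 1 + 1·K = 101 ⇒ K = 100.

100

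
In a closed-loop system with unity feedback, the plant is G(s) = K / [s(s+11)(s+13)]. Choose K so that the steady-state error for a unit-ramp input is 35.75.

System type = 1 (one pole at s=0).
K_v = lim_{s→0} s·G(s) = K / (11·13) = (1/143)·K.
e_ss = 1/K_v = 35.75 ⇒ K_v = 4/143 ⇒ K = (4/143)/(1/143) = 4.

4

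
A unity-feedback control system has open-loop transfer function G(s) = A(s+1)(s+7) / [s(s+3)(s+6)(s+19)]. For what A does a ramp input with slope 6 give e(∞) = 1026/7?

System type = 1 (one pole at s=0).
K_v = lim_{s→0} s·G(s) = A·1·7 / (3·6·19) = (7/342)·A.
e_ss = 6/K_v = 1026/7 ⇒ K_v = 7/171 ⇒ A = (7/171)/(7/342) = 2.

2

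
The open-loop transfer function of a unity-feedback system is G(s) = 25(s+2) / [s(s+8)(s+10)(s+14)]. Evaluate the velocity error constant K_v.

System type = 1 (one pole at s=0).
K_v = lim_{s→0} s·G(s) = 25·2 / (8·10·14) = 5/112.

5/112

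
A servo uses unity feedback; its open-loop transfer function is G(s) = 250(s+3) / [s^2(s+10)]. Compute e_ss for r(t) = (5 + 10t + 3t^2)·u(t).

The open loop has two poles at the origin → type 2 system. By superposition:
  • 5: tracked with zero error.
  • 10t: tracked with zero error.
  • 3t^2: e_ss = 6/K_a with K_a=75 → 0.08.
Total e_ss = 0.08.

0.08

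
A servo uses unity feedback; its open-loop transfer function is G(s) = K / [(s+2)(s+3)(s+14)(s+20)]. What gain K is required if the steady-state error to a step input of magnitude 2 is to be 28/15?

120

G(s) has no factors of s in the denominator, so the system is type 0.
K_p = lim_{s→0} G(s) = K / (2·3·14·20) = (1/1680)·K.
e_ss = 2/(1 + K_p) = 28/15 ⇒ 1 + (1/1680)·K = 15/14 ⇒ K = 120.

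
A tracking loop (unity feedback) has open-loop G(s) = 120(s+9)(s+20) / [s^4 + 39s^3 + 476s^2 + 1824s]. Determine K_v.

Lowest-order denominator term is 1824s, so the open loop has 1 pole at the origin → type 1 system.
K_v = lim_{s→0} s·G(s) = 120·9·20 / 1824 = 225/19.

225/19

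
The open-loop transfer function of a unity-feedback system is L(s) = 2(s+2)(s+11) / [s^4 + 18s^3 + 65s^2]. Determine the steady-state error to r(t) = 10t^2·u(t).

The denominator has no term below 65s^2 — 2 poles at s=0, type 2.
K_a = lim_{s→0} s^2·L(s) = 2·2·11 / 65 = 44/65.
r(t) = 10t^2 gives R(s) = 20/s^3.
e_ss = 20/K_a = 20/(44/65) = 325/11.

325/11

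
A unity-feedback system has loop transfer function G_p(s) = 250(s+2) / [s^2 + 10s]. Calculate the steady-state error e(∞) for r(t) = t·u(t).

0.02

The denominator has no term below 10s — 1 pole at s=0, type 1.
K_v = lim_{s→0} s·G_p(s) = 250·2 / 10 = 50.
e_ss = 1/K_v = 1/50 = 0.02.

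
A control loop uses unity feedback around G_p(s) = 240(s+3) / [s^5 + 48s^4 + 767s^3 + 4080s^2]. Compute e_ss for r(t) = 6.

The denominator has no term below 4080s^2 — 2 poles at s=0, type 2.
A type-2 system has K_p = ∞, so it tracks a step input with zero steady-state error.

0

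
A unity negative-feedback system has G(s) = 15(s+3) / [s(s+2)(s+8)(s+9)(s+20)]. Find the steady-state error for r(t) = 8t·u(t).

512

G(s) has one factor of s in the denominator, so the system is type 1.
K_v = lim_{s→0} s·G(s) = 15·3 / (2·8·9·20) = 1/64.
e_ss = 8/K_v = 8/(1/64) = 512.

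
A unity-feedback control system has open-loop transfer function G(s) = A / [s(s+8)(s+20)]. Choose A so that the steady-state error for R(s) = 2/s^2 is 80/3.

12

One free integrator in G(s): this is a type 1 system.
K_v = lim_{s→0} s·G(s) = A / (8·20) = (1/160)·A.
e_ss = 2/K_v = 80/3 ⇒ K_v = 0.075 ⇒ A = 0.075/(1/160) = 12.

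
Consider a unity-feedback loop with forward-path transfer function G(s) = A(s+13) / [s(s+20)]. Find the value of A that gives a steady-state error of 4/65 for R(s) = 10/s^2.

250

The open loop has one pole at the origin → type 1 system.
K_v = lim_{s→0} s·G(s) = A·13 / (20) = 0.65·A.
e_ss = 10/K_v = 4/65 ⇒ K_v = 162.5 ⇒ A = 162.5/0.65 = 250.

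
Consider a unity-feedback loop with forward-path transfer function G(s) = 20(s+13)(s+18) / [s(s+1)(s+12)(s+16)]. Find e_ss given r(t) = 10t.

System type = 1 (one pole at s=0).
K_v = lim_{s→0} s·G(s) = 20·13·18 / (1·12·16) = 24.375.
e_ss = 10/K_v = 10/24.375 = 16/39.

16/39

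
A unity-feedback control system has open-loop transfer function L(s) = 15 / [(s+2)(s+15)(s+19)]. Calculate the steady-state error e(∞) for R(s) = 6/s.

76/13

No free integrators in L(s): this is a type 0 system.
K_p = lim_{s→0} L(s) = 15 / (2·15·19) = 1/38.
e_ss = 6/(1 + K_p) = 6/(39/38) = 76/13.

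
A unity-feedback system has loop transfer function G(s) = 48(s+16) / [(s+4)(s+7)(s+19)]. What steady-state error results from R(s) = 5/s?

133/65

No free integrators in G(s): this is a type 0 system.
K_p = lim_{s→0} G(s) = 48·16 / (4·7·19) = 192/133.
e_ss = 5/(1 + K_p) = 5/(325/133) = 133/65.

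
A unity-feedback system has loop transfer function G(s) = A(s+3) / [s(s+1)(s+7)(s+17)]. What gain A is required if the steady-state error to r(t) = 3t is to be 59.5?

G(s) has one factor of s in the denominator, so the system is type 1.
K_v = lim_{s→0} s·G(s) = A·3 / (1·7·17) = (3/119)·A.
e_ss = 3/K_v = 59.5 ⇒ K_v = 6/119 ⇒ A = (6/119)/(3/119) = 2.

2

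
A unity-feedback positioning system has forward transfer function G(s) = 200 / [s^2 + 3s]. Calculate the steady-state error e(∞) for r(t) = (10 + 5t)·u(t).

0.075

Lowest-order denominator term is 3s, so the open loop has 1 pole at the origin → type 1 system. Treating each term separately:
  • 10: tracked with zero error.
  • 5t: e_ss = 5/K_v with K_v=200/3 → 0.075.
Total e_ss = 0.075.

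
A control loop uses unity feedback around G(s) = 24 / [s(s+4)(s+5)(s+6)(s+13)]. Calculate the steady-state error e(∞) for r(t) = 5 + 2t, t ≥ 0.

G(s) has one factor of s in the denominator, so the system is type 1. Treating each term separately:
  • 5: tracked with zero error.
  • 2t: e_ss = 2/K_v with K_v=1/65 → 130.
Total e_ss = 130.

130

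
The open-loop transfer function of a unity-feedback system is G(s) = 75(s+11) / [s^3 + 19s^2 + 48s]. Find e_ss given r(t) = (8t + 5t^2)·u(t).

Lowest-order denominator term is 48s, so the open loop has 1 pole at the origin → type 1 system. By superposition:
  • 8t: e_ss = 8/K_v with K_v=17.1875 → 128/275.
  • 5t^2: a type-1 system cannot track it, e_ss → ∞.
The unbounded component dominates.

infinity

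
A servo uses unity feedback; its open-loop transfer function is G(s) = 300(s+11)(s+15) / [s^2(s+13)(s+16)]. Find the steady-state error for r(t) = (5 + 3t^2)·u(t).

Two free integrators in G(s): this is a type 2 system. Taking each input component in turn:
  • 5: tracked with zero error.
  • 3t^2: e_ss = 6/K_a with K_a=12375/52 → 104/4125.
Total e_ss = 104/4125.

104/4125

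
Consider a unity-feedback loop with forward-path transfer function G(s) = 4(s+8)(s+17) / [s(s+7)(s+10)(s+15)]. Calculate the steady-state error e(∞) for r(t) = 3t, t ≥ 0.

G(s) has one factor of s in the denominator, so the system is type 1.
K_v = lim_{s→0} s·G(s) = 4·8·17 / (7·10·15) = 272/525.
e_ss = 3/K_v = 3/(272/525) = 1575/272.

1575/272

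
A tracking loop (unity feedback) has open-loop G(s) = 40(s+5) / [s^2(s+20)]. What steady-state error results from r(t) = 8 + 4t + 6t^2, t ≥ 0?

1.2

Two free integrators in G(s): this is a type 2 system. Taking each input component in turn:
  • 8: tracked with zero error.
  • 4t: tracked with zero error.
  • 6t^2: e_ss = 12/K_a with K_a=10 → 1.2.
Total e_ss = 1.2.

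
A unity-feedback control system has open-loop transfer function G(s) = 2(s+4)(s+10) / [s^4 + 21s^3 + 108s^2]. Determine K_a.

Lowest-order denominator term is 108s^2, so the open loop has 2 poles at the origin → type 2 system.
K_a = lim_{s→0} s^2·G(s) = 2·4·10 / 108 = 20/27.

20/27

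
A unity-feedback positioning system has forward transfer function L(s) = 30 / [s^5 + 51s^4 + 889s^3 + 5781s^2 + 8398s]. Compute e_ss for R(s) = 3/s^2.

839.8

Factoring s from the denominator leaves a polynomial with constant term 8398, so the system is type 1.
K_v = lim_{s→0} s·L(s) = 30 / 8398 = 15/4199.
e_ss = 3/K_v = 3/(15/4199) = 839.8.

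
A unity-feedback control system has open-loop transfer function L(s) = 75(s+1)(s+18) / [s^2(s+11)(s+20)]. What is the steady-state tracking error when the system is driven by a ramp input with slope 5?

System type = 2 (two poles at s=0).
A type-2 system has K_v = ∞, so it tracks a ramp input with zero steady-state error.

0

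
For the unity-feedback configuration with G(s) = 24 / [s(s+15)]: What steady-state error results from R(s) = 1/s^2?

0.625

G(s) has one factor of s in the denominator, so the system is type 1.
K_v = lim_{s→0} s·G(s) = 24 / (15) = 1.6.
e_ss = 1/K_v = 1/1.6 = 0.625.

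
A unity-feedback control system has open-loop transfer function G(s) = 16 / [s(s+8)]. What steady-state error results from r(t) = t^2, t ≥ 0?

infinity

The open loop has one pole at the origin → type 1 system.
K_a = lim_{s→0} s^2·G(s) = 0; the steady-state error to this parabolic input grows without bound.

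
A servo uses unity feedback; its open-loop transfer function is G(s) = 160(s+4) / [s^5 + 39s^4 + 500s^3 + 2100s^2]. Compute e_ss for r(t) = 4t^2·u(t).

Factoring s^2 from the denominator leaves a polynomial with constant term 2100, so the system is type 2.
K_a = lim_{s→0} s^2·G(s) = 160·4 / 2100 = 32/105.
r(t) = 4t^2 gives R(s) = 8/s^3.
e_ss = 8/K_a = 8/(32/105) = 26.25.

26.25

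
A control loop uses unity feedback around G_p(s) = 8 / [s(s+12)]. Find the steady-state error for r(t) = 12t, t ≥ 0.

18

One free integrator in G_p(s): this is a type 1 system.
K_v = lim_{s→0} s·G_p(s) = 8 / (12) = 2/3.
e_ss = 12/K_v = 12/(2/3) = 18.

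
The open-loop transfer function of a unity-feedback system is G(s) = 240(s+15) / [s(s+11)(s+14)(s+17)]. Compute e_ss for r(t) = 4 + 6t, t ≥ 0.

System type = 1 (one pole at s=0). By superposition:
  • 4: tracked with zero error.
  • 6t: e_ss = 6/K_v with K_v=1800/1309 → 1309/300.
Total e_ss = 1309/300.

1309/300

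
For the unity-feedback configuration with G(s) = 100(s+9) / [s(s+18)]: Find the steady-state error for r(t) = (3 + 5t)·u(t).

System type = 1 (one pole at s=0). Treating each term separately:
  • 3: tracked with zero error.
  • 5t: e_ss = 5/K_v with K_v=50 → 0.1.
Total e_ss = 0.1.

0.1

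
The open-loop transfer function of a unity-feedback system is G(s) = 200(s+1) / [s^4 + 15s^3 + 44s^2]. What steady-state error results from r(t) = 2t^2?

0.88

Lowest-order denominator term is 44s^2, so the open loop has 2 poles at the origin → type 2 system.
K_a = lim_{s→0} s^2·G(s) = 200·1 / 44 = 50/11.
r(t) = 2t^2 gives R(s) = 4/s^3.
e_ss = 4/K_a = 4/(50/11) = 0.88.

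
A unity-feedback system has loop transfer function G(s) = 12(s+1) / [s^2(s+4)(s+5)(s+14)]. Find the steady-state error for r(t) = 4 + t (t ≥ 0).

0

System type = 2 (two poles at s=0). Taking each input component in turn:
  • 4: tracked with zero error.
  • t: tracked with zero error.
Total e_ss = 0.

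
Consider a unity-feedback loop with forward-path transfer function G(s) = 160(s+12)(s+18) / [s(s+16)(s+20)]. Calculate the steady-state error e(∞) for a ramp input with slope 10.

5/54

System type = 1 (one pole at s=0).
K_v = lim_{s→0} s·G(s) = 160·12·18 / (16·20) = 108.
e_ss = 10/K_v = 10/108 = 5/54.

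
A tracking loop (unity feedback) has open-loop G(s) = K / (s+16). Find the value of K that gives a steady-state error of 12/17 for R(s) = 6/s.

No free integrators in G(s): this is a type 0 system.
K_p = lim_{s→0} G(s) = K / (16) = 0.0625·K.
e_ss = 6/(1 + K_p) = 12/17 ⇒ 1 + 0.0625·K = 8.5 ⇒ K = 120.

120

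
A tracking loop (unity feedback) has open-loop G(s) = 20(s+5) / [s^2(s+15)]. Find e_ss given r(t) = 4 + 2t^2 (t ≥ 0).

System type = 2 (two poles at s=0). Taking each input component in turn:
  • 4: tracked with zero error.
  • 2t^2: e_ss = 4/K_a with K_a=20/3 → 0.6.
Total e_ss = 0.6.

0.6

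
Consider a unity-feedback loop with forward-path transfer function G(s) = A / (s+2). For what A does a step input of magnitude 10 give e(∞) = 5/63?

250

No free integrators in G(s): this is a type 0 system.
K_p = lim_{s→0} G(s) = A / (2) = 0.5·A.
e_ss = 10/(1 + K_p) = 5/63 ⇒ 1 + 0.5·A = 126 ⇒ A = 250.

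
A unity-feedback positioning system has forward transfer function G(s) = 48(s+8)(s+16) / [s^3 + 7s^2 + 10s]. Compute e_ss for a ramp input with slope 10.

Lowest-order denominator term is 10s, so the open loop has 1 pole at the origin → type 1 system.
K_v = lim_{s→0} s·G(s) = 48·8·16 / 10 = 614.4.
e_ss = 10/K_v = 10/614.4 = 25/1536.

25/1536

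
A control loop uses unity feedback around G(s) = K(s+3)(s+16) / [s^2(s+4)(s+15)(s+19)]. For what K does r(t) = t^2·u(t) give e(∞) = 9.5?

5

System type = 2 (two poles at s=0).
K_a = lim_{s→0} s^2·G(s) = K·3·16 / (4·15·19) = (4/95)·K.
e_ss = 2/K_a = 9.5 ⇒ K_a = 4/19 ⇒ K = (4/19)/(4/95) = 5.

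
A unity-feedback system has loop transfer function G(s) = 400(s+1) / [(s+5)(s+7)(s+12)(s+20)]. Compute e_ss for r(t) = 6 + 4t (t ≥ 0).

System type = 0 (no poles at s=0). Treating each term separately:
  • 6: e_ss = 6/(1+K_p) with K_p=1/21 → 63/11.
  • 4t: a type-0 system cannot track it, e_ss → ∞.
The unbounded component dominates.

infinity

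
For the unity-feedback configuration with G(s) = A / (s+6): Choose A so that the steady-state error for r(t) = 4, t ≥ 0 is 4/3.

12

System type = 0 (no poles at s=0).
K_p = lim_{s→0} G(s) = A / (6) = (1/6)·A.
e_ss = 4/(1 + K_p) = 4/3 ⇒ 1 + (1/6)·A = 3 ⇒ A = 12.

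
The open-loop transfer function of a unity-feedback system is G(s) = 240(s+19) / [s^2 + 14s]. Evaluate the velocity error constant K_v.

The denominator has no term below 14s — 1 pole at s=0, type 1.
K_v = lim_{s→0} s·G(s) = 240·19 / 14 = 2280/7.

2280/7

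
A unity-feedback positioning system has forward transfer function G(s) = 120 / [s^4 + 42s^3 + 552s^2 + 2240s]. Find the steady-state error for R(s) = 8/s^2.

448/3

Lowest-order denominator term is 2240s, so the open loop has 1 pole at the origin → type 1 system.
K_v = lim_{s→0} s·G(s) = 120 / 2240 = 3/56.
e_ss = 8/K_v = 8/(3/56) = 448/3.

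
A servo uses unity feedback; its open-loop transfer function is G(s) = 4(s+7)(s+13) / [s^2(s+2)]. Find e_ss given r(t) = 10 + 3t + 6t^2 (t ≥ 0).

The open loop has two poles at the origin → type 2 system. By superposition:
  • 10: tracked with zero error.
  • 3t: tracked with zero error.
  • 6t^2: e_ss = 12/K_a with K_a=182 → 6/91.
Total e_ss = 6/91.

6/91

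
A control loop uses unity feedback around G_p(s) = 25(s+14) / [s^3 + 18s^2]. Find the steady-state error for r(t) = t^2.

18/175

Lowest-order denominator term is 18s^2, so the open loop has 2 poles at the origin → type 2 system.
K_a = lim_{s→0} s^2·G_p(s) = 25·14 / 18 = 175/9.
r(t) = t^2 gives R(s) = 2/s^3.
e_ss = 2/K_a = 2/(175/9) = 18/175.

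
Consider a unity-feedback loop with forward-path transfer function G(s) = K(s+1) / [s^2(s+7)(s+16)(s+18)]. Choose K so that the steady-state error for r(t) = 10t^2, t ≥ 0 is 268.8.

G(s) has two factors of s in the denominator, so the system is type 2.
K_a = lim_{s→0} s^2·G(s) = K·1 / (7·16·18) = (1/2016)·K.
e_ss = 20/K_a = 268.8 ⇒ K_a = 25/336 ⇒ K = (25/336)/(1/2016) = 150.

150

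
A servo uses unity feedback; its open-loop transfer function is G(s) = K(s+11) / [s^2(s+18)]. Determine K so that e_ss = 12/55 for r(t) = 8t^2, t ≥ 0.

120

G(s) has two factors of s in the denominator, so the system is type 2.
K_a = lim_{s→0} s^2·G(s) = K·11 / (18) = (11/18)·K.
e_ss = 16/K_a = 12/55 ⇒ K_a = 220/3 ⇒ K = (220/3)/(11/18) = 120.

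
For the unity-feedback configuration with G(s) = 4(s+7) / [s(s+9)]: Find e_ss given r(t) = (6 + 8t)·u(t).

G(s) has one factor of s in the denominator, so the system is type 1. Taking each input component in turn:
  • 6: tracked with zero error.
  • 8t: e_ss = 8/K_v with K_v=28/9 → 18/7.
Total e_ss = 18/7.

18/7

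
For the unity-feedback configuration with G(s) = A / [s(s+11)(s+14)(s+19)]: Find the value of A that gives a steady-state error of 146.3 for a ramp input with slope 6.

120

G(s) has one factor of s in the denominator, so the system is type 1.
K_v = lim_{s→0} s·G(s) = A / (11·14·19) = (1/2926)·A.
e_ss = 6/K_v = 146.3 ⇒ K_v = 60/1463 ⇒ A = (60/1463)/(1/2926) = 120.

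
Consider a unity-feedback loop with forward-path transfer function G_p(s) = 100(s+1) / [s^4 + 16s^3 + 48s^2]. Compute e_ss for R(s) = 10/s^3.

4.8

Lowest-order denominator term is 48s^2, so the open loop has 2 poles at the origin → type 2 system.
K_a = lim_{s→0} s^2·G_p(s) = 100·1 / 48 = 25/12.
r(t) = 5t^2 gives R(s) = 10/s^3.
e_ss = 10/K_a = 10/(25/12) = 4.8.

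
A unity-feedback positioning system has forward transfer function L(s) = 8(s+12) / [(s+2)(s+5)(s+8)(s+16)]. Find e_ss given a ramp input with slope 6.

The open loop has no poles at the origin → type 0 system.
K_v = lim_{s→0} s·L(s) = 0; the steady-state error to this ramp input grows without bound.

infinity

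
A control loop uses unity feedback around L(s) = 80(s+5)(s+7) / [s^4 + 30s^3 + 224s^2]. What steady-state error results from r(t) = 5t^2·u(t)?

Factoring s^2 from the denominator leaves a polynomial with constant term 224, so the system is type 2.
K_a = lim_{s→0} s^2·L(s) = 80·5·7 / 224 = 12.5.
r(t) = 5t^2 gives R(s) = 10/s^3.
e_ss = 10/K_a = 10/12.5 = 0.8.

0.8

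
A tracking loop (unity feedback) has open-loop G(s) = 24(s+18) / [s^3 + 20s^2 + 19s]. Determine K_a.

0

The denominator has no term below 19s — 1 pole at s=0, type 1.
K_a = lim_{s→0} s^2·G(s) = 0 (the extra factor of s kills the finite limit).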